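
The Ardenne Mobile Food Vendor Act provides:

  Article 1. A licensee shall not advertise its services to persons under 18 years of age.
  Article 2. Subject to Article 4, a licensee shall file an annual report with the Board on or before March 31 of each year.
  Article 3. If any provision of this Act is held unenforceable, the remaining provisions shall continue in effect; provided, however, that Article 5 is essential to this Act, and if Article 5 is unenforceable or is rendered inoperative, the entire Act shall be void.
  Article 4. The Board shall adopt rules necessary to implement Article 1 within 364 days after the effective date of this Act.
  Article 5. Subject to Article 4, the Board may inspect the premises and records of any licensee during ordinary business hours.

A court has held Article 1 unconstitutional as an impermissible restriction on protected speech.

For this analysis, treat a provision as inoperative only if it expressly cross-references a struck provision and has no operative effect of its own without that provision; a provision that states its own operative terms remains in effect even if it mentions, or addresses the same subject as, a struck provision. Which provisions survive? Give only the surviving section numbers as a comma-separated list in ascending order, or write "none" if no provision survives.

Article 1 is struck. Article 4 operates only by reference to Article 1, so it falls with Article 1. Article 2 mentions Article 4 but its own obligation stands independently of Article 4, so Article 2 is not affected. Article 5 mentions Article 4 but its own obligation stands independently of Article 4, so Article 5 is not affected. Article 3 makes Article 5 an essential term, but Article 5 is unaffected, so the severability proviso in Article 3 preserves the remaining provisions. The provisions still in force are Article 2, Article 3, and Article 5.

2, 3, 5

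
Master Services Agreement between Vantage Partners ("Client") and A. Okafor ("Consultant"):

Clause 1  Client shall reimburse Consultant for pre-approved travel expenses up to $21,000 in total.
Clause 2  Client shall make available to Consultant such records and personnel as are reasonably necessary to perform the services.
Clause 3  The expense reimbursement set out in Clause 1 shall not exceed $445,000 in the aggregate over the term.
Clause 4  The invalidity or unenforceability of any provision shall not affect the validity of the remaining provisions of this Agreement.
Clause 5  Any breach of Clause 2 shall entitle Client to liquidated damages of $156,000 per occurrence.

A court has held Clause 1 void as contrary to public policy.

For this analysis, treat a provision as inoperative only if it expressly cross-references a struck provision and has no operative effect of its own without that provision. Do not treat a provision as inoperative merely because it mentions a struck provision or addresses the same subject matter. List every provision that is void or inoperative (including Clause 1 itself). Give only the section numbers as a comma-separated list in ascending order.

Clause 1 is struck. The whole of Clause 3 is the aggregate cap on the expense reimbursement, defined by reference to Clause 1, so Clause 3 cannot stand once Clause 1 is removed. Clause 4 is a severability clause and preserves every provision that can still be given independent effect. The provisions still in force are Clause 2, Clause 4, and Clause 5.

1, 3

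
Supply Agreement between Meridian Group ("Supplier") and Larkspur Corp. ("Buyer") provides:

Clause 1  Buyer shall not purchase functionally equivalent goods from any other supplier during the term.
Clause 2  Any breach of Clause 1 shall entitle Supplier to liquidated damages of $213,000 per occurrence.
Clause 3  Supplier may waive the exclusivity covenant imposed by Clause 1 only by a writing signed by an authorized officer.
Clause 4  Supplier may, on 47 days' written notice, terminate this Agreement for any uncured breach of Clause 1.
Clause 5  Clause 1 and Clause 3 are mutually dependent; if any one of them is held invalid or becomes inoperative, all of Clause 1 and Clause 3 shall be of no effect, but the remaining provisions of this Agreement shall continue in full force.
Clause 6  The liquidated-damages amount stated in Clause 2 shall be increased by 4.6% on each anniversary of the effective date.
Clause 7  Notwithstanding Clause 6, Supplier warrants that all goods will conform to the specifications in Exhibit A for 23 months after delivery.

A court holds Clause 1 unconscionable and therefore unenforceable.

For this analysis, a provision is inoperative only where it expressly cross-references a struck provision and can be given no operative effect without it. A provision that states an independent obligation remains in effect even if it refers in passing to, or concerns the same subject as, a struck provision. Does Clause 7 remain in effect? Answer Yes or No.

Yes

Clause 1 is struck. Clause 2 does nothing except set the liquidated-damages amount by reference to Clause 1; with Clause 1 gone it has no independent effect and is inoperative. Clause 3 merely fixes the waiver condition for Clause 1; with Clause 1 gone it has nothing to operate on and falls away. The only function of Clause 4 is the termination right for breach of Clause 1, so it cannot stand once Clause 1 is removed. The whole of Clause 6 is the escalation of the liquidated-damages amount, defined by reference to Clause 2, so Clause 6 cannot stand once Clause 2 is removed. Although Clause 7 refers to Clause 6, its operative terms do not depend on Clause 6, so it remains in effect. Clause 5 declares Clause 1 and Clause 3 mutually dependent; since one of them has fallen, all of them are of no effect. The remainder continues in force under Clause 5. Clause 5 and Clause 7 remain in effect. Clause 7 is among the surviving provisions, so the answer is yes.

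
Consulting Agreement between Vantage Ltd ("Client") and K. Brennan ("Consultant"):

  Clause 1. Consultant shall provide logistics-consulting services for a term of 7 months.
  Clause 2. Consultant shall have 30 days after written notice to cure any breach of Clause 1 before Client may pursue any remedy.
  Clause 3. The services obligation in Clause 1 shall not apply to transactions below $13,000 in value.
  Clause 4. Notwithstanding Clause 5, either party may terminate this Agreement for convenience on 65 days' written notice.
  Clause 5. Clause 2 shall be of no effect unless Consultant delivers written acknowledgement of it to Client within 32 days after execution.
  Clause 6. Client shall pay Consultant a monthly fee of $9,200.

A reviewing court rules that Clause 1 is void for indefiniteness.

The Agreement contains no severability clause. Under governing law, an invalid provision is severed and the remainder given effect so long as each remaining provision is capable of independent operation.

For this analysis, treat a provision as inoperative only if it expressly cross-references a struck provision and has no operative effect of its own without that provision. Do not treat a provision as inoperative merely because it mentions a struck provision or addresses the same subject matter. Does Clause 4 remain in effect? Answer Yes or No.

Clause 1 is struck. The only function of Clause 2 is the cure period for breach of Clause 1, so it cannot stand once Clause 1 is removed. Clause 3 has no operative effect of its own apart from Clause 1 and is therefore inoperative. Clause 5 merely fixes the acknowledgement condition for Clause 2; with Clause 2 gone it has nothing to operate on and falls away. Although Clause 4 refers to Clause 5, its operative terms do not depend on Clause 5, so it remains in effect. Under the stated default rule, only provisions that cannot operate independently fall away; the rest are enforced. The provisions still in force are Clause 4 and Clause 6. Clause 4 is among the surviving provisions, so the answer is yes.

Yes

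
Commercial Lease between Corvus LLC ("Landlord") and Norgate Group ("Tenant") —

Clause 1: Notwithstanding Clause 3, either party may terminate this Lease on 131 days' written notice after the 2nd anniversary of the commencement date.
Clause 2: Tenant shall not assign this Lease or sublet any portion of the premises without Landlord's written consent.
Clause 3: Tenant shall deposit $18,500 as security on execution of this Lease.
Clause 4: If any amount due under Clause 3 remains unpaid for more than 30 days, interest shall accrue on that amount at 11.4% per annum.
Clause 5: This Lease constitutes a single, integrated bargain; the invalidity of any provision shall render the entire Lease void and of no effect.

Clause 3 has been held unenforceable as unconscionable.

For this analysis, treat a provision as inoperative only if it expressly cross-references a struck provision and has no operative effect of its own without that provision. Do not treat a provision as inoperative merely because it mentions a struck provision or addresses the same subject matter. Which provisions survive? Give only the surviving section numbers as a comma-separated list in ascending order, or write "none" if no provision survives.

none

Clause 3 is struck. Clause 4 operates only by reference to Clause 3, so it falls with Clause 3. Clause 5 provides that the Lease is not severable, so the invalidity of any one provision voids the entire Lease. No provision of the Lease survives.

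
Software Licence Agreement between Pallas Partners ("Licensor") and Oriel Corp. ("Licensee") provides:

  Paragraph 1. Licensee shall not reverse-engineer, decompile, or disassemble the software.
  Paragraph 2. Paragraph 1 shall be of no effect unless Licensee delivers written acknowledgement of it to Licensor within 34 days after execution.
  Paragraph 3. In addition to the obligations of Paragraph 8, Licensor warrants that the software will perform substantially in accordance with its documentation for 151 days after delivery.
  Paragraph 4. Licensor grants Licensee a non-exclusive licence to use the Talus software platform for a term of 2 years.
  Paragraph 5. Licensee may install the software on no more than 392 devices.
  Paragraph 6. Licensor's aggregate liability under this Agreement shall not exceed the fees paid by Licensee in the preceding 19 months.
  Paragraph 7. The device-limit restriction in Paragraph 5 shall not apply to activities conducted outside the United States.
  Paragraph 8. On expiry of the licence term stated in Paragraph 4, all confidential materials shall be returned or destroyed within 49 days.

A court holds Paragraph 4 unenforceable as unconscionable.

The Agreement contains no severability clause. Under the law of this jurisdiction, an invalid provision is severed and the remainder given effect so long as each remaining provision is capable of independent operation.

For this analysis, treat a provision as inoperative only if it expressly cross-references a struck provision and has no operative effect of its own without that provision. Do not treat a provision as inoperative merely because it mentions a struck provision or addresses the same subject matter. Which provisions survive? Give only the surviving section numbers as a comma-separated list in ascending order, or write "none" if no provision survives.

1, 2, 3, 5, 6, 7

Paragraph 4 is struck. The only function of Paragraph 8 is the return obligation tied to Paragraph 4, so it cannot stand once Paragraph 4 is removed. Paragraph 3 mentions Paragraph 8 but its own obligation stands independently of Paragraph 8, so Paragraph 3 is not affected. With no severability clause, the stated default rule severs what cannot stand and enforces each remaining provision that can operate on its own. That leaves Paragraph 1, Paragraph 2, Paragraph 3, Paragraph 5, Paragraph 6, and Paragraph 7 in effect.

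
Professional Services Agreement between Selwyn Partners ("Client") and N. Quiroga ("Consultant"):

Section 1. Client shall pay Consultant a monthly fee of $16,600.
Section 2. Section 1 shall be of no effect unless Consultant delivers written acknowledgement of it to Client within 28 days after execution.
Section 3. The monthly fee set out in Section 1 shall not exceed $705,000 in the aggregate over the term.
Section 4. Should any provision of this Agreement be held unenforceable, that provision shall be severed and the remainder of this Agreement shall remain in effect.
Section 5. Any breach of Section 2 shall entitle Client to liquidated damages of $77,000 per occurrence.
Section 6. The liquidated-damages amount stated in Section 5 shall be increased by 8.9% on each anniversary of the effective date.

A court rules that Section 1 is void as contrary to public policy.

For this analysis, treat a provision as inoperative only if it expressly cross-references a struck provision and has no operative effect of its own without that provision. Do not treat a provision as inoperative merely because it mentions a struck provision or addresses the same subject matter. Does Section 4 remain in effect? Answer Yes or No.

Section 1 is struck. Section 2 has no operative effect of its own apart from Section 1 and is therefore inoperative. Section 3 operates only by reference to Section 1, so it falls with Section 1. Section 5 does nothing except set the liquidated-damages amount by reference to Section 2; with Section 2 gone it has no independent effect and is inoperative. Section 6 has no operative effect of its own apart from Section 5 and is therefore inoperative. Section 4 is a severability clause and preserves every provision that can still be given independent effect. Only Section 4 remains in effect. Section 4 is among the surviving provisions, so the answer is yes.

Yes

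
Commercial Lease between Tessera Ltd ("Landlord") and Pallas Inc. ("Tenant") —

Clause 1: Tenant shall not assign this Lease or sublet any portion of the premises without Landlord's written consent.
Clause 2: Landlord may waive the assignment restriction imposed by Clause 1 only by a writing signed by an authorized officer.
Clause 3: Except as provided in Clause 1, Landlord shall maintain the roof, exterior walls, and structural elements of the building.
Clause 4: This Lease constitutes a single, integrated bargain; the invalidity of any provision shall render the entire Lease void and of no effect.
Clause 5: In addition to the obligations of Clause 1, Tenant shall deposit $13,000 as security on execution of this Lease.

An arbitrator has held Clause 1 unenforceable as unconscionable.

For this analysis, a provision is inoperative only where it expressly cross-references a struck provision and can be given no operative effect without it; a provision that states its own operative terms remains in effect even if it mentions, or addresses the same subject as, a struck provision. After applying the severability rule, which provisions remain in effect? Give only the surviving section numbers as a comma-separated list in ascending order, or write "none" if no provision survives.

Clause 1 is struck. The only function of Clause 2 is the waiver condition for Clause 1, so it cannot stand once Clause 1 is removed. Clause 4 provides that the Lease is not severable, so the invalidity of any one provision voids the entire Lease. No provision of the Lease survives.

none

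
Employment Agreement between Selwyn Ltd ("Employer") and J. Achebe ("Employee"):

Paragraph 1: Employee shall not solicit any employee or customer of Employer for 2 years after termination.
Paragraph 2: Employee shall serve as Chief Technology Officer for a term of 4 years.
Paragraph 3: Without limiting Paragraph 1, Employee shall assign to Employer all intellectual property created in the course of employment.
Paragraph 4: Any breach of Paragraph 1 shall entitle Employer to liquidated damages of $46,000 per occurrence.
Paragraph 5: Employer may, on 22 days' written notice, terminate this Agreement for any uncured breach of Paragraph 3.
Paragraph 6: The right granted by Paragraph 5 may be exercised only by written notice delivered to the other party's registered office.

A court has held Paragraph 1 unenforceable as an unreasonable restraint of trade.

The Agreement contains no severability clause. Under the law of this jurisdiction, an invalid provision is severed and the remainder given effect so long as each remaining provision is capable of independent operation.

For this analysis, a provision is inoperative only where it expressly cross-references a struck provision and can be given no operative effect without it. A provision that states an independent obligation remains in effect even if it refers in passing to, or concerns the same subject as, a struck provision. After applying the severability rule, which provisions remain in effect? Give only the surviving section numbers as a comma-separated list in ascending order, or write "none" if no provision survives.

2, 3, 5, 6

Paragraph 1 is struck. Paragraph 4 has no operative effect of its own apart from Paragraph 1 and is therefore inoperative. Paragraph 3 mentions Paragraph 1 but its own obligation stands independently of Paragraph 1, so Paragraph 3 is not affected. Under the stated default rule, only provisions that cannot operate independently fall away; the rest are enforced. The provisions still in force are Paragraph 2, Paragraph 3, Paragraph 5, and Paragraph 6.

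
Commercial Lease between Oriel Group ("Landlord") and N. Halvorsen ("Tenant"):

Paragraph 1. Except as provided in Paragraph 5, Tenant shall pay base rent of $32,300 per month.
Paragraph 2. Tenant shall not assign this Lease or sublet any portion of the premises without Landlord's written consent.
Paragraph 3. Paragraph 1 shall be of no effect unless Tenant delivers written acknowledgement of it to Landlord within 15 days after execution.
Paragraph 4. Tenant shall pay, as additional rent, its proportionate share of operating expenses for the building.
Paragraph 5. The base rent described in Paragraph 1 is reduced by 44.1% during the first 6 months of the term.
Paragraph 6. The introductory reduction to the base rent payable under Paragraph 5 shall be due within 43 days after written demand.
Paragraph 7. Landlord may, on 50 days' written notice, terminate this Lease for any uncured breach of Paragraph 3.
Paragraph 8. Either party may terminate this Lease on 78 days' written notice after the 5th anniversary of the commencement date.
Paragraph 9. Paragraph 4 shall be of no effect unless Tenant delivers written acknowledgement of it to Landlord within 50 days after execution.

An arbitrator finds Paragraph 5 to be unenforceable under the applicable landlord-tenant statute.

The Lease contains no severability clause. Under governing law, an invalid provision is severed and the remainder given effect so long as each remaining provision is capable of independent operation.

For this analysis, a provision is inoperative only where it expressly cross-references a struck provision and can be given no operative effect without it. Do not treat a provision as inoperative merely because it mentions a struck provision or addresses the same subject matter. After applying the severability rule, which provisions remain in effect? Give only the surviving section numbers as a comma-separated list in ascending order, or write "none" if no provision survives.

1, 2, 3, 4, 7, 8, 9

Paragraph 5 is struck. Paragraph 6 has no operative effect of its own apart from Paragraph 5 and is therefore inoperative. Paragraph 1 mentions Paragraph 5 but its own obligation stands independently of Paragraph 5, so Paragraph 1 is not affected. With no severability clause, the stated default rule severs what cannot stand and enforces each remaining provision that can operate on its own. Paragraph 1, Paragraph 2, Paragraph 3, Paragraph 4, Paragraph 7, Paragraph 8, and Paragraph 9 remain in effect.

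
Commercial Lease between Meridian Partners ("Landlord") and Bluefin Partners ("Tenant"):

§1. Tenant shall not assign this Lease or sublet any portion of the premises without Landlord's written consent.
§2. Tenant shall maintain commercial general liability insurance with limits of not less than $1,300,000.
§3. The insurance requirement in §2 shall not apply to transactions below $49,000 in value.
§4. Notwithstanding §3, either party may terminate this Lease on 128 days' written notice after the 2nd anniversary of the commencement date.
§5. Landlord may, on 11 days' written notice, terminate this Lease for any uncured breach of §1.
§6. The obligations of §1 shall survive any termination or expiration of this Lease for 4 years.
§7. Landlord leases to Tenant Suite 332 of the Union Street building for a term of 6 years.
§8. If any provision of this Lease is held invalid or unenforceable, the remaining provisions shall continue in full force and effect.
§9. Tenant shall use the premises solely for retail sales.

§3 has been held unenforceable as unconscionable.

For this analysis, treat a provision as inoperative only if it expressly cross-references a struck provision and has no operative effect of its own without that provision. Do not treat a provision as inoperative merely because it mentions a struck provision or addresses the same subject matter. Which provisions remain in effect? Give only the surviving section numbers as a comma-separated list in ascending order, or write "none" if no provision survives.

§3 is struck. Although §4 refers to §3, its operative terms do not depend on §3, so it remains in effect. No other provision's operative terms depend on §3. Under the severability clause in §8, the remaining provisions continue in force. §1, §2, §4, §5, §6, §7, §8, and §9 remain in effect.

1, 2, 4, 5, 6, 7, 8, 9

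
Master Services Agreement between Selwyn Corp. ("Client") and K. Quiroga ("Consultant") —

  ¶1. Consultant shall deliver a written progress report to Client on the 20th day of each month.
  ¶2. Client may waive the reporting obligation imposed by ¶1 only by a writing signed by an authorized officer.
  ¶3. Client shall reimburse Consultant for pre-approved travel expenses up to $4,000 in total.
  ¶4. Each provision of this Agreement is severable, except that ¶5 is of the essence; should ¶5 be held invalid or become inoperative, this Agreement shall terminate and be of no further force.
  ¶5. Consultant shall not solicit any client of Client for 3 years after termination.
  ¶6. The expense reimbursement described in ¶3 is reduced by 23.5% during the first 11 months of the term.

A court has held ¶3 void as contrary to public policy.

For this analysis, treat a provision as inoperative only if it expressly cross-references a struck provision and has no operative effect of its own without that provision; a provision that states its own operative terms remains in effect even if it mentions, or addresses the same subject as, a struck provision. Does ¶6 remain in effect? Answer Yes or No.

No

¶3 is struck. ¶6 does nothing except set the introductory reduction to the expense reimbursement by reference to ¶3; with ¶3 gone it has no independent effect and is inoperative. ¶4 makes ¶5 an essential term, but ¶5 is unaffected, so the severability proviso in ¶4 preserves the remaining provisions. ¶1, ¶2, ¶4, and ¶5 remain in effect. ¶6 is among the inoperative provisions, so the answer is no.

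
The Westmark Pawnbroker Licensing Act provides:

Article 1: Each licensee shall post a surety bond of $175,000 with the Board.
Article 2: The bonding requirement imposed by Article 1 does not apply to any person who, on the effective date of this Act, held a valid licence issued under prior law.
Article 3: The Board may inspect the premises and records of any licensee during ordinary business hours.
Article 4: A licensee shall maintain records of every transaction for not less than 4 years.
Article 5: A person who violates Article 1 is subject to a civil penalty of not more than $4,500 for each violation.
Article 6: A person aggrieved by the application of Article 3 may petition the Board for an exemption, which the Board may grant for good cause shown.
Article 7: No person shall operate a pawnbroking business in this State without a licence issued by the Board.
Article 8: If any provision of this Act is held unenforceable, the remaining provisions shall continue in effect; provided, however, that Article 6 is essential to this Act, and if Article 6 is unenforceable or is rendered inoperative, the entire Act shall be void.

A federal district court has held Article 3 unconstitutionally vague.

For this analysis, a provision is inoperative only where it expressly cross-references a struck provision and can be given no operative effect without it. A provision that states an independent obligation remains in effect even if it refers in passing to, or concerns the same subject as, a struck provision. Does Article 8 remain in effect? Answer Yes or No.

No

Article 3 is struck. Article 6 has no operative effect of its own apart from Article 3 and is therefore inoperative. Article 8 makes Article 6 an essential term, and Article 6 has been rendered inoperative by the cascade; under Article 8, the entire Act is therefore void. No provision of the Act survives. Article 8 is among the inoperative provisions, so the answer is no.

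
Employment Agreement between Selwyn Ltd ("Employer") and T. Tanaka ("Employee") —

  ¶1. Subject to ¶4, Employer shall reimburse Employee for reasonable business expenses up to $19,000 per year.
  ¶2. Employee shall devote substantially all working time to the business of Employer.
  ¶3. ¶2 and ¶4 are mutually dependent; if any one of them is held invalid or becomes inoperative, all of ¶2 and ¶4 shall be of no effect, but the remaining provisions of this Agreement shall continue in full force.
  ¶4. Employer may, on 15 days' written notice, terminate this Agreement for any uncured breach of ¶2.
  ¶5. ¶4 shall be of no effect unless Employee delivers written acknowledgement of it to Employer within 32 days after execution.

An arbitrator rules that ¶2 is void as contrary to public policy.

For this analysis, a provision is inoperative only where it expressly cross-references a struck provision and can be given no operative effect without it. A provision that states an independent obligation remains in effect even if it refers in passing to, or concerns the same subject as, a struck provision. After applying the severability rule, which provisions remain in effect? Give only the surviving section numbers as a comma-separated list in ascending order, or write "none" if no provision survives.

1, 3

¶2 is struck. ¶4 merely fixes the termination right for breach of ¶2; with ¶2 gone it has nothing to operate on and falls away. ¶5 has no operative effect of its own apart from ¶4 and is therefore inoperative. ¶1 mentions ¶4 but its own obligation stands independently of ¶4, so ¶1 is not affected. ¶3 declares ¶2 and ¶4 mutually dependent; since one of them has fallen, all of them are of no effect. The remainder continues in force under ¶3. ¶1 and ¶3 remain in effect.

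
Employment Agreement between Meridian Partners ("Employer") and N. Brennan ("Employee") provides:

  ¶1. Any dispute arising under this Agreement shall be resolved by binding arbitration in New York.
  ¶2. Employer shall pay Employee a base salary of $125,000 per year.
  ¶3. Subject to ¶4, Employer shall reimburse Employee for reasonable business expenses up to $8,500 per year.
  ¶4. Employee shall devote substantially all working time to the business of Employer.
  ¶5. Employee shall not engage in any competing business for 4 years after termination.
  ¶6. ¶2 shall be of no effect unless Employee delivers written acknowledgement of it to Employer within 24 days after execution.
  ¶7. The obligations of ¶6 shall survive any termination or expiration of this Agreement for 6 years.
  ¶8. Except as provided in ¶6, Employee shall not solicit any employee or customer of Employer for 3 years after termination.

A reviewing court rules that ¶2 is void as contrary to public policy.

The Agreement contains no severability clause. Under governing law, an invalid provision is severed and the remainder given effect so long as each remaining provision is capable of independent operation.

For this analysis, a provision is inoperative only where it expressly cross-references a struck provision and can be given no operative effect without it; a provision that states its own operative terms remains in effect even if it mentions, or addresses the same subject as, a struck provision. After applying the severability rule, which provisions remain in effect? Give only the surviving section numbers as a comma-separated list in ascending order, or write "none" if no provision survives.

¶2 is struck. ¶6 operates only by reference to ¶2, so it falls with ¶2. The only function of ¶7 is the survival period for ¶6, so it cannot stand once ¶6 is removed. Although ¶8 refers to ¶6, its operative terms do not depend on ¶6, so it remains in effect. With no severability clause, the stated default rule severs what cannot stand and enforces each remaining provision that can operate on its own. ¶1, ¶3, ¶4, ¶5, and ¶8 remain in effect.

1, 3, 4, 5, 8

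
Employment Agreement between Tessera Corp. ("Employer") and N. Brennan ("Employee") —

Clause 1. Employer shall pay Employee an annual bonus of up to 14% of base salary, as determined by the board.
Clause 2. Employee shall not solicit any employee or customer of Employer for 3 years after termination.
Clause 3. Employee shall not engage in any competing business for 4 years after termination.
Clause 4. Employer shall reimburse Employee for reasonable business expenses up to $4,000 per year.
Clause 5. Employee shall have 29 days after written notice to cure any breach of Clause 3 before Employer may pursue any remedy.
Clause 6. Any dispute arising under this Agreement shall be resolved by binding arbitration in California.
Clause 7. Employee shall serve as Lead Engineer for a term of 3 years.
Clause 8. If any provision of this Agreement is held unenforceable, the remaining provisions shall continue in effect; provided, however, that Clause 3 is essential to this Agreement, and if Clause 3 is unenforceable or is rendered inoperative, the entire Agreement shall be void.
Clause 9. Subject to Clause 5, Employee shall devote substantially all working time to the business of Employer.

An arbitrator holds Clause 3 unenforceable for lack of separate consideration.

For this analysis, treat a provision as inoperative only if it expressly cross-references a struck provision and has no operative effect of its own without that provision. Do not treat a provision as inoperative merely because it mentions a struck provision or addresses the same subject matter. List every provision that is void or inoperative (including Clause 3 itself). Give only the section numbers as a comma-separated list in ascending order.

1, 2, 3, 4, 5, 6, 7, 8, 9

Clause 3 is struck. Clause 5 operates only by reference to Clause 3, so it falls with Clause 3. Clause 8 makes Clause 3 an essential term, and Clause 3 is the provision held invalid; under Clause 8, the entire Agreement is therefore void. No provision of the Agreement survives.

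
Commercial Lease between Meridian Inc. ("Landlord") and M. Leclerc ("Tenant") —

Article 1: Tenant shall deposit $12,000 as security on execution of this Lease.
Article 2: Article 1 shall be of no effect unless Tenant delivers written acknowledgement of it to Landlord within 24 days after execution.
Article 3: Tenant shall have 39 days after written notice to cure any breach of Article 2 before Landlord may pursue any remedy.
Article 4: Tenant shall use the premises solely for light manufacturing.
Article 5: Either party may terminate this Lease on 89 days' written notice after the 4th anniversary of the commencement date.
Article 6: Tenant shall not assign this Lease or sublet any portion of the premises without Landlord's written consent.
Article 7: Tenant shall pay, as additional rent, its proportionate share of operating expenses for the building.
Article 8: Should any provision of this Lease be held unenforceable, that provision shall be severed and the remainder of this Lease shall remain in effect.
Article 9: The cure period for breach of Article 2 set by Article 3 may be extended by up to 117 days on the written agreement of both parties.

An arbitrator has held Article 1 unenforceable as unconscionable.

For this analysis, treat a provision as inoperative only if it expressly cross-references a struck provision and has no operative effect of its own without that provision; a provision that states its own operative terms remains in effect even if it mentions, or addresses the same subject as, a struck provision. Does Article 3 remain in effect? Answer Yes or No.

No

Article 1 is struck. The only function of Article 2 is the acknowledgement condition for Article 1, so it cannot stand once Article 1 is removed. The only function of Article 3 is the cure period for breach of Article 2, so it cannot stand once Article 2 is removed. Article 9 has no operative effect of its own apart from Article 3 and is therefore inoperative. Article 8 is a severability clause and preserves every provision that can still be given independent effect. Article 4, Article 5, Article 6, Article 7, and Article 8 remain in effect. Article 3 is among the inoperative provisions, so the answer is no.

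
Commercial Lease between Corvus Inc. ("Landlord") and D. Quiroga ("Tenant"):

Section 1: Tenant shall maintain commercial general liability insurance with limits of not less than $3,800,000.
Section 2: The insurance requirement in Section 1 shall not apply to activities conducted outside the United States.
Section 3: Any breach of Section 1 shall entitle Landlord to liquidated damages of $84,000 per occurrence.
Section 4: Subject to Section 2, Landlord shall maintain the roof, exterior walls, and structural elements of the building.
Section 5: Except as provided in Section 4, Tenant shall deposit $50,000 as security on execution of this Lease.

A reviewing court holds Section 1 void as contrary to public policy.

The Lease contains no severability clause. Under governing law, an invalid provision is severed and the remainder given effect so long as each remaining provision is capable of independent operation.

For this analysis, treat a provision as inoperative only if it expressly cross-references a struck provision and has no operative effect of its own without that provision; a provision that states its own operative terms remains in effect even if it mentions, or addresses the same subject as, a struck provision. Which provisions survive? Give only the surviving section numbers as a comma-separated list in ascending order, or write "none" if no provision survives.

Section 1 is struck. Section 2 operates only by reference to Section 1, so it falls with Section 1. Section 3 operates only by reference to Section 1, so it falls with Section 1. Section 4 mentions Section 2 but its own obligation stands independently of Section 2, so Section 4 is not affected. With no severability clause, the stated default rule severs what cannot stand and enforces each remaining provision that can operate on its own. The provisions still in force are Section 4 and Section 5.

4, 5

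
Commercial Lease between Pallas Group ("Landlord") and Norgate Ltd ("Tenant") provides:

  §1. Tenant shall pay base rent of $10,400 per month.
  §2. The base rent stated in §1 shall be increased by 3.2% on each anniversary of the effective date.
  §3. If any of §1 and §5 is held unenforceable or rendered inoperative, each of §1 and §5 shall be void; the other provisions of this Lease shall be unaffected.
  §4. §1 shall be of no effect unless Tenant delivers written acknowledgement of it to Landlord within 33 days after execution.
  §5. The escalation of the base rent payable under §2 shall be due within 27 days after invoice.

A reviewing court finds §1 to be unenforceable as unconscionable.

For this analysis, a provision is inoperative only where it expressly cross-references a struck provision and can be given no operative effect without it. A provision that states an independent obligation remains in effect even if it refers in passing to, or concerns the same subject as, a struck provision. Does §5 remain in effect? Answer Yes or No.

No

§1 is struck. The whole of §2 is the escalation of the base rent, defined by reference to §1, so §2 cannot stand once §1 is removed. §4 has no operative effect of its own apart from §1 and is therefore inoperative. The whole of §5 is the payment deadline for the escalation of the base rent, defined by reference to §2, so §5 cannot stand once §2 is removed. §3 declares §1 and §5 mutually dependent; since one of them has fallen, all of them are of no effect. The remainder continues in force under §3. Only §3 remains in effect. §5 is among the inoperative provisions, so the answer is no.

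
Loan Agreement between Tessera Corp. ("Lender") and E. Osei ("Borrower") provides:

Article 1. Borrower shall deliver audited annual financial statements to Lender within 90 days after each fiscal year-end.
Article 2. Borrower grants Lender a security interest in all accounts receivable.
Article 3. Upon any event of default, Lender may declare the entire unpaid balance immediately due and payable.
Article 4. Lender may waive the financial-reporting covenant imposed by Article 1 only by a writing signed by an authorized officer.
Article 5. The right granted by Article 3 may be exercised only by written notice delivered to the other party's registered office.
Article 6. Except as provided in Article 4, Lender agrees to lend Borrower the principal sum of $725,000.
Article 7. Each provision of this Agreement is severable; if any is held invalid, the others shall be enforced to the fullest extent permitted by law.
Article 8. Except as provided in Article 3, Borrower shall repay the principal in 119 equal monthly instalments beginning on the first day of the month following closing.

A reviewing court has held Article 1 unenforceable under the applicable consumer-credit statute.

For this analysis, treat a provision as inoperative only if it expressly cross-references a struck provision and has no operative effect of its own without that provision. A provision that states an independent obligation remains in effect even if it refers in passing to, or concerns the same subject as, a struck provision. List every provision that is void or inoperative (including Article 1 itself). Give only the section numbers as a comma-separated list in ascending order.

1, 4

Article 1 is struck. The only function of Article 4 is the waiver condition for Article 1, so it cannot stand once Article 1 is removed. Although Article 6 refers to Article 4, its operative terms do not depend on Article 4, so it remains in effect. Article 7 is a severability clause and preserves every provision that can still be given independent effect. Article 2, Article 3, Article 5, Article 6, Article 7, and Article 8 remain in effect.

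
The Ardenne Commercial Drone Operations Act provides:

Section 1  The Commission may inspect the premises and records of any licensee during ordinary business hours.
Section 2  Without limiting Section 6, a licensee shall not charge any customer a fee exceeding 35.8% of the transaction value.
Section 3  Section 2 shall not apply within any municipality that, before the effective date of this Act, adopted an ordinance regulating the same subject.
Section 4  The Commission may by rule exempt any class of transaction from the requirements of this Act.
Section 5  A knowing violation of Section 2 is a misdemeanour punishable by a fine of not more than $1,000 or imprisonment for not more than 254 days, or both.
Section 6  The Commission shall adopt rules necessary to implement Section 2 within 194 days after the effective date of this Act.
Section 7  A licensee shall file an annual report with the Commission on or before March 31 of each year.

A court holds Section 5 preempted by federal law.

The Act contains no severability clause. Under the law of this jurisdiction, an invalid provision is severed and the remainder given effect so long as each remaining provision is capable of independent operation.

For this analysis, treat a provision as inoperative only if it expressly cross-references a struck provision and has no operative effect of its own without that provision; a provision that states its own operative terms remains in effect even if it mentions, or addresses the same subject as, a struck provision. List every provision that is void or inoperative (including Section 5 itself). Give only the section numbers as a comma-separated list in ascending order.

Section 5 is struck. No other provision's operative terms depend on Section 5. With no severability clause, the stated default rule severs what cannot stand and enforces each remaining provision that can operate on its own. That leaves Section 1, Section 2, Section 3, Section 4, Section 6, and Section 7 in effect.

5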